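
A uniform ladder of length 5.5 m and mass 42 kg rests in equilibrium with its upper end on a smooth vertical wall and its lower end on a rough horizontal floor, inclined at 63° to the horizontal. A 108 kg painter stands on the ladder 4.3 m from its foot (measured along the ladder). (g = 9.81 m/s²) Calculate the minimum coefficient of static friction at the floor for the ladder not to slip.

ΣF_y = 0: N_floor = 42×9.81 + 108×9.81 = 1471.5 N.
Torques about the foot: N_wall · 5.5 sin 63° = 42×9.81×2.75 cos 63° + 108×9.81×4.3 cos 63° → N_wall = 527.02 N.
ΣF_x = 0: f_floor = N_wall = 527.02 N.
μ_min = f_floor / N_floor = 527.02 / 1471.5 = 0.3582.

μ_min ≈ 0.358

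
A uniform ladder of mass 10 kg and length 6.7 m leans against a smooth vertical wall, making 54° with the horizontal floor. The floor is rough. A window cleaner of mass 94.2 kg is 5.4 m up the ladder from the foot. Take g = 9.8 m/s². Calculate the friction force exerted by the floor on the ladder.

f ≈ 576 N

Torques about the foot: N_wall · 6.7 sin 54° = 10×9.8×3.35 cos 54° + 94.2×9.8×5.4 cos 54° → N_wall = 576.18 N.
ΣF_x = 0: f_floor = N_wall = 576.18 N.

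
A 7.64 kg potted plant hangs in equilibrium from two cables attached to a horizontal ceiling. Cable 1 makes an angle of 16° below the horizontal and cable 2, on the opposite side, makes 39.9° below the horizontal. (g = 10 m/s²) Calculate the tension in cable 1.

Weight W = 7.64 × 10 = 76.4 N acts straight down.
Horizontal: T_1 cos 16° = T_2 cos 39.9°  →  T_2 = 1.253 T_1.
Vertical: T_1 sin 16° + T_2 sin 39.9° = 76.4.
Substituting the horizontal relation into the vertical equation gives 1.079 T_1 = 76.4, so T_1 = 70.78 N.

T_1 ≈ 70.8 N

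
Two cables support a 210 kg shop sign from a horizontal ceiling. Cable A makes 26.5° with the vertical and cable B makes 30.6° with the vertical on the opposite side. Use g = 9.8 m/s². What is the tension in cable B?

Angles from the horizontal: cable A is 90° − 26.5° = 63.5°, cable B is 90° − 30.6° = 59.4°.
Weight W = 210 × 9.8 = 2058 N acts straight down.
Horizontal: T_A cos 63.5° = T_B cos 59.4°  →  T_A = 1.141 T_B.
Vertical: T_A sin 63.5° + T_B sin 59.4° = 2058.
Substituting the horizontal relation into the vertical equation gives 1.882 T_B = 2058, so T_B = 1094 N.

T_B ≈ 1090 N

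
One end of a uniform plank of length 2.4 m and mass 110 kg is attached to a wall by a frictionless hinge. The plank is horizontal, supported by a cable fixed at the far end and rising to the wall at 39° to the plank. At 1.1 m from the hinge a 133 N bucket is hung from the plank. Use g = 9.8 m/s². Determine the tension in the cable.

T ≈ 953 N

Take torques about the hinge: T sin 39° · 2.4 = 110×9.8×1.2 + 133×1.1 = 1439.9 N·m.
So T = 1439.9 / (0.6293 × 2.4) = 953.34 N.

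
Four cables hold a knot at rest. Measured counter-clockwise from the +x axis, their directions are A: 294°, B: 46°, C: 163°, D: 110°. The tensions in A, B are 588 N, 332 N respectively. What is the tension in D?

Resolve: ΣF_x = 588 cos 294° + 332 cos 46° + T_C cos 163° + T_D cos 110° = 0.
        ΣF_y = 588 sin 294° + 332 sin 46° + T_C sin 163° + T_D sin 110° = 0.
The known terms sum to (469.8, -298.3) N, so -0.9563 T_C − 0.3420 T_D = -469.8 and 0.2924 T_C + 0.9397 T_D = 298.3.
Solving simultaneously: T_C = 425 N, T_D = 185.3 N.

T_D ≈ 185 N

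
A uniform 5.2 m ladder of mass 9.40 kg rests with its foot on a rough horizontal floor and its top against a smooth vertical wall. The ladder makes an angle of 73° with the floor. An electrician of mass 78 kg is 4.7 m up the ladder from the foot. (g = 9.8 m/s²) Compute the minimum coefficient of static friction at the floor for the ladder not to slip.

ΣF_y = 0: N_floor = 9.40×9.8 + 78×9.8 = 856.52 N.
Torques about the foot: N_wall · 5.2 sin 73° = 9.40×9.8×2.6 cos 73° + 78×9.8×4.7 cos 73° → N_wall = 225.31 N.
ΣF_x = 0: f_floor = N_wall = 225.31 N.
μ_min = f_floor / N_floor = 225.31 / 856.52 = 0.2631.

μ_min ≈ 0.263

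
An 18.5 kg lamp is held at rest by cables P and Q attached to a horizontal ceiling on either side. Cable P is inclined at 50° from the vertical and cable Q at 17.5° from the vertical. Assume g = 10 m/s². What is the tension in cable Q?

T_Q ≈ 153 N

Angles from the horizontal: cable P is 90° − 50° = 40°, cable Q is 90° − 17.5° = 72.5°.
Weight W = 18.5 × 10 = 185 N acts straight down.
Horizontal: T_P cos 40° = T_Q cos 72.5°  →  T_P = 0.3925 T_Q.
Vertical: T_P sin 40° + T_Q sin 72.5° = 185.
Substituting the horizontal relation into the vertical equation gives 1.206 T_Q = 185, so T_Q = 153.4 N.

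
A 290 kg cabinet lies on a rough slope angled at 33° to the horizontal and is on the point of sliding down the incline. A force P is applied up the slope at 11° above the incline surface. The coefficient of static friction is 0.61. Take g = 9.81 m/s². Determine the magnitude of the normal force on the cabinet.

On the verge of sliding down the incline, friction equals μN and acts up the slope.
Perpendicular: N + P sin 11° = W cos 33° = 2386 N.
Along incline: P cos 11° + μN = W sin 33° with W sin 33° = 1549 N.
Solving the pair for P and N: P = 108.7 N, N = 2365 N (and f = μN = 1443 N).

N ≈ 2370 N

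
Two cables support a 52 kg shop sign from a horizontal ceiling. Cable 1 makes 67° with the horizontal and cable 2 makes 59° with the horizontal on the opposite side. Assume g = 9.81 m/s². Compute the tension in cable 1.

Weight W = 52 × 9.81 = 510.1 N acts straight down.
Horizontal: T_1 cos 67° = T_2 cos 59°  →  T_2 = 0.7586 T_1.
Vertical: T_1 sin 67° + T_2 sin 59° = 510.1.
Substituting the horizontal relation into the vertical equation gives 1.571 T_1 = 510.1, so T_1 = 324.8 N.

T_1 ≈ 325 N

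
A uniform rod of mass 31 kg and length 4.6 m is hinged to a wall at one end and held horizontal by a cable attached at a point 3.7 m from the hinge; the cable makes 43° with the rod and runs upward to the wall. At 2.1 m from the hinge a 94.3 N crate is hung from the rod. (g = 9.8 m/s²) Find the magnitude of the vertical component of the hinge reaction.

|H_y| ≈ 156 N

Take torques about the hinge: T sin 43° · 3.7 = 31×9.8×2.3 + 94.3×2.1 = 896.77 N·m.
So T = 896.77 / (0.6820 × 3.7) = 355.38 N.
ΣF_y = 0: H_y = (31×9.8 + 94.3) − T sin 43° = 398.1 − 242.37 = 155.73 N.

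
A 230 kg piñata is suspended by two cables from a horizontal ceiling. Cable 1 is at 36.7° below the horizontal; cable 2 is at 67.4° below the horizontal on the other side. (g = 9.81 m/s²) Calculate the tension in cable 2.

T_2 ≈ 1870 N

Weight W = 230 × 9.81 = 2256 N acts straight down.
Horizontal: T_1 cos 36.7° = T_2 cos 67.4°  →  T_1 = 0.4793 T_2.
Vertical: T_1 sin 36.7° + T_2 sin 67.4° = 2256.
Substituting the horizontal relation into the vertical equation gives 1.21 T_2 = 2256, so T_2 = 1865 N.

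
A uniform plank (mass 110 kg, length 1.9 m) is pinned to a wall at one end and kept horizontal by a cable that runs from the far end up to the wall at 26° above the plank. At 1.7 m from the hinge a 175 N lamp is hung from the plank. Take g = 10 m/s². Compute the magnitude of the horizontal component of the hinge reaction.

H_x ≈ 1450 N

Take torques about the hinge: T sin 26° · 1.9 = 110×10×0.95 + 175×1.7 = 1342.5 N·m.
So T = 1342.5 / (0.4384 × 1.9) = 1611.8 N.
ΣF_x = 0: H_x = T cos 26° = 1448.7 N.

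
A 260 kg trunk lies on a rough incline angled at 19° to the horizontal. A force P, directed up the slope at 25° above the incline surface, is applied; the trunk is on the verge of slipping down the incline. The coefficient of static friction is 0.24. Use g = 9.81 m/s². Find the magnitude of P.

On the verge of sliding down the incline, friction equals μN and acts up the slope.
Perpendicular: N + P sin 25° = W cos 19° = 2412 N.
Along incline: P cos 25° + μN = W sin 19° with W sin 19° = 830.4 N.
Solving the pair for P and N: P = 312.6 N, N = 2280 N (and f = μN = 547.1 N).

P ≈ 313 N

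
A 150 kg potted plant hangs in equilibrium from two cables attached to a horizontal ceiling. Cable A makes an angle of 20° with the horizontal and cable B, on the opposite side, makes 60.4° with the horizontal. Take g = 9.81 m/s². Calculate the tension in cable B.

T_B ≈ 1400 N

Weight W = 150 × 9.81 = 1472 N acts straight down.
Horizontal: T_A cos 20° = T_B cos 60.4°  →  T_A = 0.5256 T_B.
Vertical: T_A sin 20° + T_B sin 60.4° = 1472.
Substituting the horizontal relation into the vertical equation gives 1.049 T_B = 1472, so T_B = 1402 N.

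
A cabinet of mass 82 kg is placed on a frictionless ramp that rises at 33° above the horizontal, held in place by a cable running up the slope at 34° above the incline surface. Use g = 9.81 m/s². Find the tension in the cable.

T ≈ 528 N

Take axes along and perpendicular to the incline. Weight components: W sin 33° = 438.1 N down-slope, W cos 33° = 674.6 N into the surface.
Along incline: T cos 34° = W sin 33° → T = 528.5 N.
Perpendicular: N = W cos 33° − T sin 34° = 379.1 N.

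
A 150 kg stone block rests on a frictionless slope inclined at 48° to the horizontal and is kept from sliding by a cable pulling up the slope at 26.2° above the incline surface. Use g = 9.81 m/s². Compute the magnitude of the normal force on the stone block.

Take axes along and perpendicular to the incline. Weight components: W sin 48° = 1094 N down-slope, W cos 48° = 984.6 N into the surface.
Along incline: T cos 26.2° = W sin 48° → T = 1219 N.
Perpendicular: N = W cos 48° − T sin 26.2° = 446.5 N.

N ≈ 447 N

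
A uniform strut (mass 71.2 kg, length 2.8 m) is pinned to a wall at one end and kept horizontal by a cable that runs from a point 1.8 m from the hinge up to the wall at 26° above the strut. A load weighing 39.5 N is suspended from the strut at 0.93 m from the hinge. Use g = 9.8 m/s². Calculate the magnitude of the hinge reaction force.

Take torques about the hinge: T sin 26° · 1.8 = 71.2×9.8×1.4 + 39.5×0.93 = 1013.6 N·m.
So T = 1013.6 / (0.4384 × 1.8) = 1284.6 N.
ΣF_x = 0: H_x = T cos 26° = 1154.5 N.
ΣF_y = 0: H_y = (71.2×9.8 + 39.5) − T sin 26° = 737.26 − 563.11 = 174.15 N.
|H| = √(H_x² + H_y²) = √((1154.5)² + (174.15)²) = 1167.6 N.

|H| ≈ 1170 N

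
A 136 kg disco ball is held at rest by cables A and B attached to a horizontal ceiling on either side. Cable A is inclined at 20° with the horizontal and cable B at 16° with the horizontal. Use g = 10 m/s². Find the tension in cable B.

Weight W = 136 × 10 = 1360 N acts straight down.
Horizontal: T_A cos 20° = T_B cos 16°  →  T_A = 1.023 T_B.
Vertical: T_A sin 20° + T_B sin 16° = 1360.
Substituting the horizontal relation into the vertical equation gives 0.6255 T_B = 1360, so T_B = 2174 N.

T_B ≈ 2170 N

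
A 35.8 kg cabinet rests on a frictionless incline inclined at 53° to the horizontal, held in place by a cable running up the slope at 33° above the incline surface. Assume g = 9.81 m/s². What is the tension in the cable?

Take axes along and perpendicular to the incline. Weight components: W sin 53° = 280.5 N down-slope, W cos 53° = 211.4 N into the surface.
Along incline: T cos 33° = W sin 53° → T = 334.4 N.
Perpendicular: N = W cos 53° − T sin 33° = 29.21 N.

T ≈ 334 N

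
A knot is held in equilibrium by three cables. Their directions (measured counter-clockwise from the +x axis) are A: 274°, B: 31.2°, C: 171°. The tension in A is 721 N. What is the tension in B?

T_B ≈ 1090 N

Resolve: ΣF_x = 721 cos 274° + T_B cos 31.2° + T_C cos 171° = 0.
        ΣF_y = 721 sin 274° + T_B sin 31.2° + T_C sin 171° = 0.
The known terms sum to (50.29, -719.2) N, so 0.8554 T_B − 0.9877 T_C = -50.29 and 0.5180 T_B + 0.1564 T_C = 719.2.
Solving simultaneously: T_B = 1088 N, T_C = 993.5 N.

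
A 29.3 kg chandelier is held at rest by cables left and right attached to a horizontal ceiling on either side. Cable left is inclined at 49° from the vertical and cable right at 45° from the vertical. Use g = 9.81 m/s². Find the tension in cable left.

T_left ≈ 204 N

Angles from the horizontal: cable left is 90° − 49° = 41°, cable right is 90° − 45° = 45°.
Weight W = 29.3 × 9.81 = 287.4 N acts straight down.
Horizontal: T_left cos 41° = T_right cos 45°  →  T_right = 1.067 T_left.
Vertical: T_left sin 41° + T_right sin 45° = 287.4.
Substituting the horizontal relation into the vertical equation gives 1.411 T_left = 287.4, so T_left = 203.7 N.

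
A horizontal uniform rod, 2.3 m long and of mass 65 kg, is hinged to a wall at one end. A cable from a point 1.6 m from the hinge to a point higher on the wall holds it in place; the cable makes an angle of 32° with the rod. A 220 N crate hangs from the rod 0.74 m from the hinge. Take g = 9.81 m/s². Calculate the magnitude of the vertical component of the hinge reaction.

|H_y| ≈ 298 N

Take torques about the hinge: T sin 32° · 1.6 = 65×9.81×1.15 + 220×0.74 = 896.1 N·m.
So T = 896.1 / (0.5299 × 1.6) = 1056.9 N.
ΣF_y = 0: H_y = (65×9.81 + 220) − T sin 32° = 857.65 − 560.06 = 297.59 N.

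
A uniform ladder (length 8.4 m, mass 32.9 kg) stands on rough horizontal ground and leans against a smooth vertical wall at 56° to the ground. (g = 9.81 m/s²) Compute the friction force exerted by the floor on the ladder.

Torques about the foot: N_wall · 8.4 sin 56° = 32.9×9.81×4.2 cos 56° → N_wall = 108.85 N.
ΣF_x = 0: f_floor = N_wall = 108.85 N.

f ≈ 109 N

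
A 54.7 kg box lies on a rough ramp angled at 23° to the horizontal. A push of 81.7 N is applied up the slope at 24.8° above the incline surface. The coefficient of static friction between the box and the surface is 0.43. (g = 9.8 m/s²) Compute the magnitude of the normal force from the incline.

N ≈ 459 N

Axes along / perpendicular to the incline. W sin 23° = 209.5 N down-slope; W cos 23° = 493.4 N into the surface.
Perpendicular: N = W cos 23° − P sin 24.8° = 493.4 − 34.27 = 459.2 N.
Along incline: P cos 24.8° + f = W sin 23° (friction acts up-slope) → f = 209.5 − 74.17 = 135.3 N.
|f| = 135.3 N ≤ μN = 197.4 N, so the box is indeed static.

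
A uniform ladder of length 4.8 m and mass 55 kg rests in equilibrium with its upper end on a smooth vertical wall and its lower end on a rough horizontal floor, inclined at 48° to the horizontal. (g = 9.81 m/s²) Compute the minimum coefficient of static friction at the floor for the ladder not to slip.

μ_min ≈ 0.450

ΣF_y = 0: N_floor = 55×9.81 = 539.55 N.
Torques about the foot: N_wall · 4.8 sin 48° = 55×9.81×2.4 cos 48° → N_wall = 242.91 N.
ΣF_x = 0: f_floor = N_wall = 242.91 N.
μ_min = f_floor / N_floor = 242.91 / 539.55 = 0.4502.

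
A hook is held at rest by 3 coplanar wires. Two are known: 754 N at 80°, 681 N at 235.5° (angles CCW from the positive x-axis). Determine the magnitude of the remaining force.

F ≈ 313 N

Sum the known components: ΣF_x = -254.8 N, ΣF_y = 181.3 N.
For equilibrium the remaining force must supply (−ΣF_x, −ΣF_y) = (254.8, -181.3) N.
Magnitude = √((254.8)² + (-181.3)²) = 312.7 N; direction = atan2(-181.3, 254.8) = 324.6°.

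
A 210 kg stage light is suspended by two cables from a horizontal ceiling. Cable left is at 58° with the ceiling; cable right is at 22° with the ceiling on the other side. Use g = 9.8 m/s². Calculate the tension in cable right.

Weight W = 210 × 9.8 = 2058 N acts straight down.
Horizontal: T_left cos 58° = T_right cos 22°  →  T_left = 1.75 T_right.
Vertical: T_left sin 58° + T_right sin 22° = 2058.
Substituting the horizontal relation into the vertical equation gives 1.858 T_right = 2058, so T_right = 1107 N.

T_right ≈ 1110 N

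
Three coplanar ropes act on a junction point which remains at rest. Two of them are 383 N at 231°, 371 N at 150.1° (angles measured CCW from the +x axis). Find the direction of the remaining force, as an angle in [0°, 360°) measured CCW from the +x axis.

Sum the known components: ΣF_x = -562.6 N, ΣF_y = -112.7 N.
For equilibrium the remaining force must supply (−ΣF_x, −ΣF_y) = (562.6, 112.7) N.
Magnitude = √((562.6)² + (112.7)²) = 573.8 N; direction = atan2(112.7, 562.6) = 11.3°.

θ ≈ 11.3°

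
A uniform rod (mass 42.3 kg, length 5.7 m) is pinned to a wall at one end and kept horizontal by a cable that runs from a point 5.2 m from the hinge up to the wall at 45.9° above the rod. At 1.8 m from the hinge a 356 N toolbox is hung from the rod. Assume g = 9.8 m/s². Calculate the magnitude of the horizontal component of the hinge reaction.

Take torques about the hinge: T sin 45.9° · 5.2 = 42.3×9.8×2.85 + 356×1.8 = 1822.2 N·m.
So T = 1822.2 / (0.7181 × 5.2) = 487.98 N.
ΣF_x = 0: H_x = T cos 45.9° = 339.59 N.

H_x ≈ 340 N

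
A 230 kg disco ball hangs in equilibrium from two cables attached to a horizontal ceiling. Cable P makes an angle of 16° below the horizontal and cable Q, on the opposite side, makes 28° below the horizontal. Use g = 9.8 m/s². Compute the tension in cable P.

T_P ≈ 2860 N

Weight W = 230 × 9.8 = 2254 N acts straight down.
Horizontal: T_P cos 16° = T_Q cos 28°  →  T_Q = 1.089 T_P.
Vertical: T_P sin 16° + T_Q sin 28° = 2254.
Substituting the horizontal relation into the vertical equation gives 0.7867 T_P = 2254, so T_P = 2865 N.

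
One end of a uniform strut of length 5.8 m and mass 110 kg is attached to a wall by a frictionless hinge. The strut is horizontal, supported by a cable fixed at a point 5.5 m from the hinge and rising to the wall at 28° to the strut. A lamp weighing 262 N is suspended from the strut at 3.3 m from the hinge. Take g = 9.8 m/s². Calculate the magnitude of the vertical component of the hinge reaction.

|H_y| ≈ 614 N

Take torques about the hinge: T sin 28° · 5.5 = 110×9.8×2.9 + 262×3.3 = 3990.8 N·m.
So T = 3990.8 / (0.4695 × 5.5) = 1545.6 N.
ΣF_y = 0: H_y = (110×9.8 + 262) − T sin 28° = 1340 − 725.6 = 614.4 N.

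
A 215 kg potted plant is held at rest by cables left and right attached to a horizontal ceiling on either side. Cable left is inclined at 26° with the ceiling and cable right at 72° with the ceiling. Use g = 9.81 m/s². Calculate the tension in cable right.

Weight W = 215 × 9.81 = 2109 N acts straight down.
Horizontal: T_left cos 26° = T_right cos 72°  →  T_left = 0.3438 T_right.
Vertical: T_left sin 26° + T_right sin 72° = 2109.
Substituting the horizontal relation into the vertical equation gives 1.102 T_right = 2109, so T_right = 1914 N.

T_right ≈ 1910 N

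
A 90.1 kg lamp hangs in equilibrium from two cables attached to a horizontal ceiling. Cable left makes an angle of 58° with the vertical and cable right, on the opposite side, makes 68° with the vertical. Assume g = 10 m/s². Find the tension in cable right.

T_right ≈ 944 N

Angles from the horizontal: cable left is 90° − 58° = 32°, cable right is 90° − 68° = 22°.
Weight W = 90.1 × 10 = 901 N acts straight down.
Horizontal: T_left cos 32° = T_right cos 22°  →  T_left = 1.093 T_right.
Vertical: T_left sin 32° + T_right sin 22° = 901.
Substituting the horizontal relation into the vertical equation gives 0.954 T_right = 901, so T_right = 944.5 N.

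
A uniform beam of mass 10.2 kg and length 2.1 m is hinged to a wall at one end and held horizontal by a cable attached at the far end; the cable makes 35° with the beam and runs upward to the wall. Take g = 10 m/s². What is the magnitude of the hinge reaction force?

|H| ≈ 88.9 N

Take torques about the hinge: T sin 35° · 2.1 = 10.2×10×1.05 = 107.1 N·m.
So T = 107.1 / (0.5736 × 2.1) = 88.916 N.
ΣF_x = 0: H_x = T cos 35° = 72.836 N.
ΣF_y = 0: H_y = (10.2×10) − T sin 35° = 102 − 51 = 51 N.
|H| = √(H_x² + H_y²) = √((72.836)² + (51)²) = 88.916 N.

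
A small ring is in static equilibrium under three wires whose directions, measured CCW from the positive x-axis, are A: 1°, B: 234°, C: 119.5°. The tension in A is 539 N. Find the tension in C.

T_C ≈ 473 N

Resolve: ΣF_x = 539 cos 1° + T_B cos 234° + T_C cos 119.5° = 0.
        ΣF_y = 539 sin 1° + T_B sin 234° + T_C sin 119.5° = 0.
The known terms sum to (538.9, 9.407) N, so -0.5878 T_B − 0.4924 T_C = -538.9 and -0.8090 T_B + 0.8704 T_C = -9.407.
Solving simultaneously: T_B = 520.6 N, T_C = 473.1 N.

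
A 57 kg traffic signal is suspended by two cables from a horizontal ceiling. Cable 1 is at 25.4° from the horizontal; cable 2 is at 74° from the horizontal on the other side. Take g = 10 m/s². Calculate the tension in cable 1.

T_1 ≈ 159 N

Weight W = 57 × 10 = 570 N acts straight down.
Horizontal: T_1 cos 25.4° = T_2 cos 74°  →  T_2 = 3.277 T_1.
Vertical: T_1 sin 25.4° + T_2 sin 74° = 570.
Substituting the horizontal relation into the vertical equation gives 3.579 T_1 = 570, so T_1 = 159.3 N.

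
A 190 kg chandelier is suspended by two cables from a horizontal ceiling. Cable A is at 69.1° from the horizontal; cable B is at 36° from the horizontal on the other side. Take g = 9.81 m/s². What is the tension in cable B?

Weight W = 190 × 9.81 = 1864 N acts straight down.
Horizontal: T_A cos 69.1° = T_B cos 36°  →  T_A = 2.268 T_B.
Vertical: T_A sin 69.1° + T_B sin 36° = 1864.
Substituting the horizontal relation into the vertical equation gives 2.706 T_B = 1864, so T_B = 688.7 N.

T_B ≈ 689 N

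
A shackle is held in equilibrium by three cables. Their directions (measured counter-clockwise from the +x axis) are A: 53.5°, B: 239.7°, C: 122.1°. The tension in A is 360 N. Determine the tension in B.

Resolve: ΣF_x = 360 cos 53.5° + T_B cos 239.7° + T_C cos 122.1° = 0.
        ΣF_y = 360 sin 53.5° + T_B sin 239.7° + T_C sin 122.1° = 0.
The known terms sum to (214.1, 289.4) N, so -0.5045 T_B − 0.5314 T_C = -214.1 and -0.8634 T_B + 0.8471 T_C = -289.4.
Solving simultaneously: T_B = 378.2 N, T_C = 43.87 N.

T_B ≈ 378 N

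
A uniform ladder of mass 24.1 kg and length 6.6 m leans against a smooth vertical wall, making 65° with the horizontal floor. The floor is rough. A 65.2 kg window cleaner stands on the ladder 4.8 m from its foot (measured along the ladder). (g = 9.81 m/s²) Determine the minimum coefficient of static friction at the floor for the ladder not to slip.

ΣF_y = 0: N_floor = 24.1×9.81 + 65.2×9.81 = 876.03 N.
Torques about the foot: N_wall · 6.6 sin 65° = 24.1×9.81×3.3 cos 65° + 65.2×9.81×4.8 cos 65° → N_wall = 272.04 N.
ΣF_x = 0: f_floor = N_wall = 272.04 N.
μ_min = f_floor / N_floor = 272.04 / 876.03 = 0.3105.

μ_min ≈ 0.311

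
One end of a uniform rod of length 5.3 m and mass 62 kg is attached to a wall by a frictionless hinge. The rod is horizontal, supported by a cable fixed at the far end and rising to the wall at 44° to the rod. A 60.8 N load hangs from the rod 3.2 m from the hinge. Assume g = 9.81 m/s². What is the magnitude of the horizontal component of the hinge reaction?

Take torques about the hinge: T sin 44° · 5.3 = 62×9.81×2.65 + 60.8×3.2 = 1806.3 N·m.
So T = 1806.3 / (0.6947 × 5.3) = 490.63 N.
ΣF_x = 0: H_x = T cos 44° = 352.93 N.

H_x ≈ 353 N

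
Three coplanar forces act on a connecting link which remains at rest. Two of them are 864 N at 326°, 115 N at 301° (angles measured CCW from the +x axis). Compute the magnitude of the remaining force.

Sum the known components: ΣF_x = 775.5 N, ΣF_y = -581.7 N.
For equilibrium the remaining force must supply (−ΣF_x, −ΣF_y) = (-775.5, 581.7) N.
Magnitude = √((-775.5)² + (581.7)²) = 969.4 N; direction = atan2(581.7, -775.5) = 143.1°.

F ≈ 969 N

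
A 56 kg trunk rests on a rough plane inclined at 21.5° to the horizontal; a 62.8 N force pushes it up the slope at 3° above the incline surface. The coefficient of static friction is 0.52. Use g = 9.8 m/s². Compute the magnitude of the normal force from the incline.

N ≈ 507 N

Axes along / perpendicular to the incline. W sin 21.5° = 201.1 N down-slope; W cos 21.5° = 510.6 N into the surface.
Perpendicular: N = W cos 21.5° − P sin 3° = 510.6 − 3.287 = 507.3 N.
Along incline: P cos 3° + f = W sin 21.5° (friction acts up-slope) → f = 201.1 − 62.71 = 138.4 N.
|f| = 138.4 N ≤ μN = 263.8 N, so the trunk is indeed static.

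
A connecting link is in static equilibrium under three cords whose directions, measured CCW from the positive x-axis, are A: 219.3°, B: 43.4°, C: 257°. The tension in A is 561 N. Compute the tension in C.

Resolve: ΣF_x = 561 cos 219.3° + T_B cos 43.4° + T_C cos 257° = 0.
        ΣF_y = 561 sin 219.3° + T_B sin 43.4° + T_C sin 257° = 0.
The known terms sum to (-434.1, -355.3) N, so 0.7266 T_B − 0.2250 T_C = 434.1 and 0.6871 T_B − 0.9744 T_C = 355.3.
Solving simultaneously: T_B = 619.9 N, T_C = 72.48 N.

T_C ≈ 72.5 N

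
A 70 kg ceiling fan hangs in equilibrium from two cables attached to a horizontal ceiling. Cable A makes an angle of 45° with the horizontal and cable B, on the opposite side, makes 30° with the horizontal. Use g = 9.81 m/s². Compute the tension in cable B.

T_B ≈ 503 N

Weight W = 70 × 9.81 = 686.7 N acts straight down.
Horizontal: T_A cos 45° = T_B cos 30°  →  T_A = 1.225 T_B.
Vertical: T_A sin 45° + T_B sin 30° = 686.7.
Substituting the horizontal relation into the vertical equation gives 1.366 T_B = 686.7, so T_B = 502.7 N.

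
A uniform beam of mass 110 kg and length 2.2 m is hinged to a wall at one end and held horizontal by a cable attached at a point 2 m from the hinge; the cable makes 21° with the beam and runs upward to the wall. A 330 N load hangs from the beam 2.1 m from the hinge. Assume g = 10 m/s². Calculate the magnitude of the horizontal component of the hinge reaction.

Take torques about the hinge: T sin 21° · 2 = 110×10×1.1 + 330×2.1 = 1903 N·m.
So T = 1903 / (0.3584 × 2) = 2655.1 N.
ΣF_x = 0: H_x = T cos 21° = 2478.7 N.

H_x ≈ 2480 N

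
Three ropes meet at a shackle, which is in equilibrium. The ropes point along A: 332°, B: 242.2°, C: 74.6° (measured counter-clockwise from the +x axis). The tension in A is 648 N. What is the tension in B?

T_B ≈ 2940 N

Resolve: ΣF_x = 648 cos 332° + T_B cos 242.2° + T_C cos 74.6° = 0.
        ΣF_y = 648 sin 332° + T_B sin 242.2° + T_C sin 74.6° = 0.
The known terms sum to (572.2, -304.2) N, so -0.4664 T_B + 0.2656 T_C = -572.2 and -0.8846 T_B + 0.9641 T_C = 304.2.
Solving simultaneously: T_B = 2945 N, T_C = 3018 N.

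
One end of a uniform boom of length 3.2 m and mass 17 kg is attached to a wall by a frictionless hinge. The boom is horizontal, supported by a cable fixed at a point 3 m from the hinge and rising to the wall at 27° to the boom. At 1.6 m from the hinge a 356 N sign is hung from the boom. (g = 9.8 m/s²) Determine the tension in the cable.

T ≈ 614 N

Take torques about the hinge: T sin 27° · 3 = 17×9.8×1.6 + 356×1.6 = 836.16 N·m.
So T = 836.16 / (0.4540 × 3) = 613.93 N.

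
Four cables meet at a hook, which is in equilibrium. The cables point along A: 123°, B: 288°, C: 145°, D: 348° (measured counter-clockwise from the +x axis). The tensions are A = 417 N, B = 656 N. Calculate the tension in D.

T_D ≈ 611 N

Resolve: ΣF_x = 417 cos 123° + 656 cos 288° + T_C cos 145° + T_D cos 348° = 0.
        ΣF_y = 417 sin 123° + 656 sin 288° + T_C sin 145° + T_D sin 348° = 0.
The known terms sum to (-24.4, -274.2) N, so -0.8192 T_C + 0.9781 T_D = 24.4 and 0.5736 T_C − 0.2079 T_D = 274.2.
Solving simultaneously: T_C = 699.3 N, T_D = 610.6 N.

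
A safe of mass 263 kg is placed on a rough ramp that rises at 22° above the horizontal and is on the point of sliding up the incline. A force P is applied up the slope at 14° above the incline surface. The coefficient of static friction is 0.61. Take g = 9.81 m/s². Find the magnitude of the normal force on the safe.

On the verge of sliding up the incline, friction equals μN and acts down the slope.
Perpendicular: N + P sin 14° = W cos 22° = 2392 N.
Along incline: P cos 14° = W sin 22° + μN  with W sin 22° = 966.5 N.
Solving the pair for P and N: P = 2170 N, N = 1867 N (and f = μN = 1139 N).

N ≈ 1870 N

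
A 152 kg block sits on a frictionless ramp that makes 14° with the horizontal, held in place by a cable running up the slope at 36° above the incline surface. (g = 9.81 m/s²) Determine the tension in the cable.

Take axes along and perpendicular to the incline. Weight components: W sin 14° = 360.7 N down-slope, W cos 14° = 1447 N into the surface.
Along incline: T cos 36° = W sin 14° → T = 445.9 N.
Perpendicular: N = W cos 14° − T sin 36° = 1185 N.

T ≈ 446 N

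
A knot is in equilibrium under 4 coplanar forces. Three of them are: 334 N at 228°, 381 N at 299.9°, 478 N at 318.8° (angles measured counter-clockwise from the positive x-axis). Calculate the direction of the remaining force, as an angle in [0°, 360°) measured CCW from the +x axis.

Sum the known components: ΣF_x = 326.1 N, ΣF_y = -893.4 N.
For equilibrium the remaining force must supply (−ΣF_x, −ΣF_y) = (-326.1, 893.4) N.
Magnitude = √((-326.1)² + (893.4)²) = 951 N; direction = atan2(893.4, -326.1) = 110.1°.

θ ≈ 110°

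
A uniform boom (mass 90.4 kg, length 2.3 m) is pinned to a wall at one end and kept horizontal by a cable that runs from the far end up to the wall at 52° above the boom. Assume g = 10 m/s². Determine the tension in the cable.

Take torques about the hinge: T sin 52° · 2.3 = 90.4×10×1.15 = 1039.6 N·m.
So T = 1039.6 / (0.7880 × 2.3) = 573.6 N.

T ≈ 574 N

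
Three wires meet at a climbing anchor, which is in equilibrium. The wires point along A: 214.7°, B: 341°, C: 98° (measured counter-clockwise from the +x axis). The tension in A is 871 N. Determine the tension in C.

T_C ≈ 788 N

Resolve: ΣF_x = 871 cos 214.7° + T_B cos 341° + T_C cos 98° = 0.
        ΣF_y = 871 sin 214.7° + T_B sin 341° + T_C sin 98° = 0.
The known terms sum to (-716.1, -495.8) N, so 0.9455 T_B − 0.1392 T_C = 716.1 and -0.3256 T_B + 0.9903 T_C = 495.8.
Solving simultaneously: T_B = 873.3 N, T_C = 787.8 N.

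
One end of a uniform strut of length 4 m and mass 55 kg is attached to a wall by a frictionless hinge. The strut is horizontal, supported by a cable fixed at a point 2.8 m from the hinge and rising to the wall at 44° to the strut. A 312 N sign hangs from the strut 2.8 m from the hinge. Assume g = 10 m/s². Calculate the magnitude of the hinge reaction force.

Take torques about the hinge: T sin 44° · 2.8 = 55×10×2 + 312×2.8 = 1973.6 N·m.
So T = 1973.6 / (0.6947 × 2.8) = 1014.7 N.
ΣF_x = 0: H_x = T cos 44° = 729.9 N.
ΣF_y = 0: H_y = (55×10 + 312) − T sin 44° = 862 − 704.86 = 157.14 N.
|H| = √(H_x² + H_y²) = √((729.9)² + (157.14)²) = 746.63 N.

|H| ≈ 747 N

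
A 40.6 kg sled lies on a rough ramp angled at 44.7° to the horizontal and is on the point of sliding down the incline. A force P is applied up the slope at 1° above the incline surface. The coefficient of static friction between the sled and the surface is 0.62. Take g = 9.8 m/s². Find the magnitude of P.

On the verge of sliding down the incline, friction equals μN and acts up the slope.
Perpendicular: N + P sin 1° = W cos 44.7° = 282.8 N.
Along incline: P cos 1° + μN = W sin 44.7° with W sin 44.7° = 279.9 N.
Solving the pair for P and N: P = 105.7 N, N = 281 N (and f = μN = 174.2 N).

P ≈ 106 N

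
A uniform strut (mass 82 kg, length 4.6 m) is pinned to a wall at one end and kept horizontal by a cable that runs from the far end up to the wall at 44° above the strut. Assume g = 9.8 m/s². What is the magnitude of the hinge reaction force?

|H| ≈ 578 N

Take torques about the hinge: T sin 44° · 4.6 = 82×9.8×2.3 = 1848.3 N·m.
So T = 1848.3 / (0.6947 × 4.6) = 578.41 N.
ΣF_x = 0: H_x = T cos 44° = 416.08 N.
ΣF_y = 0: H_y = (82×9.8) − T sin 44° = 803.6 − 401.8 = 401.8 N.
|H| = √(H_x² + H_y²) = √((416.08)² + (401.8)²) = 578.41 N.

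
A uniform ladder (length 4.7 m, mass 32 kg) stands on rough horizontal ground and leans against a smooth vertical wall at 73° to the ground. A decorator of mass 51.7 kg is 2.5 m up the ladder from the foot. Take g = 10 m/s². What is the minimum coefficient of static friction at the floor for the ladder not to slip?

ΣF_y = 0: N_floor = 32×10 + 51.7×10 = 837 N.
Torques about the foot: N_wall · 4.7 sin 73° = 32×10×2.35 cos 73° + 51.7×10×2.5 cos 73° → N_wall = 132.99 N.
ΣF_x = 0: f_floor = N_wall = 132.99 N.
μ_min = f_floor / N_floor = 132.99 / 837 = 0.1589.

μ_min ≈ 0.159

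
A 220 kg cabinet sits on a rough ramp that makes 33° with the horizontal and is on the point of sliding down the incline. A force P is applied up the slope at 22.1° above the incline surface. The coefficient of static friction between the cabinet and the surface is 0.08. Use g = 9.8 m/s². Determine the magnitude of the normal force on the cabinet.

On the verge of sliding down the incline, friction equals μN and acts up the slope.
Perpendicular: N + P sin 22.1° = W cos 33° = 1808 N.
Along incline: P cos 22.1° + μN = W sin 33° with W sin 33° = 1174 N.
Solving the pair for P and N: P = 1149 N, N = 1376 N (and f = μN = 110.1 N).

N ≈ 1380 N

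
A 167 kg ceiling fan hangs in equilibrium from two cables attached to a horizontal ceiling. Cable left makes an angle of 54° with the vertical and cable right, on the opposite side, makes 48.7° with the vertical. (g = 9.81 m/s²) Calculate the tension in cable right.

Angles from the horizontal: cable left is 90° − 54° = 36°, cable right is 90° − 48.7° = 41.3°.
Weight W = 167 × 9.81 = 1638 N acts straight down.
Horizontal: T_left cos 36° = T_right cos 41.3°  →  T_left = 0.9286 T_right.
Vertical: T_left sin 36° + T_right sin 41.3° = 1638.
Substituting the horizontal relation into the vertical equation gives 1.206 T_right = 1638, so T_right = 1359 N.

T_right ≈ 1360 N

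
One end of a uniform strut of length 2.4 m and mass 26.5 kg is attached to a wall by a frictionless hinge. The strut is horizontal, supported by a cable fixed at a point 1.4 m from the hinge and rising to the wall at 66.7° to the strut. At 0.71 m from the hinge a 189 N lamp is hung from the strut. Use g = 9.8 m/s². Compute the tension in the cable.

T ≈ 347 N

Take torques about the hinge: T sin 66.7° · 1.4 = 26.5×9.8×1.2 + 189×0.71 = 445.83 N·m.
So T = 445.83 / (0.9184 × 1.4) = 346.73 N.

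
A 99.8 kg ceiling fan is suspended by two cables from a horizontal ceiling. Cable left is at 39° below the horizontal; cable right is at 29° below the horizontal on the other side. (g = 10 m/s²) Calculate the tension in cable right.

T_right ≈ 837 N

Weight W = 99.8 × 10 = 998 N acts straight down.
Horizontal: T_left cos 39° = T_right cos 29°  →  T_left = 1.125 T_right.
Vertical: T_left sin 39° + T_right sin 29° = 998.
Substituting the horizontal relation into the vertical equation gives 1.193 T_right = 998, so T_right = 836.5 N.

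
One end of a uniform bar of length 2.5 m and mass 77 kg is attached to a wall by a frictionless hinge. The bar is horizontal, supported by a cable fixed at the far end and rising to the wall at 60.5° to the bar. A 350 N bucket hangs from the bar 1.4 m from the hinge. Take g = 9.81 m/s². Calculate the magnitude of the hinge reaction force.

Take torques about the hinge: T sin 60.5° · 2.5 = 77×9.81×1.25 + 350×1.4 = 1434.2 N·m.
So T = 1434.2 / (0.8704 × 2.5) = 659.14 N.
ΣF_x = 0: H_x = T cos 60.5° = 324.58 N.
ΣF_y = 0: H_y = (77×9.81 + 350) − T sin 60.5° = 1105.4 − 573.68 = 531.68 N.
|H| = √(H_x² + H_y²) = √((324.58)² + (531.68)²) = 622.93 N.

|H| ≈ 623 N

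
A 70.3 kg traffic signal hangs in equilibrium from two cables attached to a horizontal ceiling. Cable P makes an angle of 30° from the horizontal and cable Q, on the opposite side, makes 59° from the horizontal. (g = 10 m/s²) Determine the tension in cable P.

T_P ≈ 362 N

Weight W = 70.3 × 10 = 703 N acts straight down.
Horizontal: T_P cos 30° = T_Q cos 59°  →  T_Q = 1.681 T_P.
Vertical: T_P sin 30° + T_Q sin 59° = 703.
Substituting the horizontal relation into the vertical equation gives 1.941 T_P = 703, so T_P = 362.1 N.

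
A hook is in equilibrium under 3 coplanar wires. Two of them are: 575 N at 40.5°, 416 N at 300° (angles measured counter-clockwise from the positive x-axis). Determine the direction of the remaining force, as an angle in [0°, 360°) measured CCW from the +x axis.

Sum the known components: ΣF_x = 645.2 N, ΣF_y = 13.17 N.
For equilibrium the remaining force must supply (−ΣF_x, −ΣF_y) = (-645.2, -13.17) N.
Magnitude = √((-645.2)² + (-13.17)²) = 645.4 N; direction = atan2(-13.17, -645.2) = 181.2°.

θ ≈ 181°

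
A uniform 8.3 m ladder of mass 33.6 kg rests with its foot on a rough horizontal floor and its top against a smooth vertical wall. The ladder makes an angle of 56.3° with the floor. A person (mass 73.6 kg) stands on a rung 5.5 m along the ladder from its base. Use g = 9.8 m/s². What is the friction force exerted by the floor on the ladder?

Torques about the foot: N_wall · 8.3 sin 56.3° = 33.6×9.8×4.15 cos 56.3° + 73.6×9.8×5.5 cos 56.3° → N_wall = 428.56 N.
ΣF_x = 0: f_floor = N_wall = 428.56 N.

f ≈ 429 N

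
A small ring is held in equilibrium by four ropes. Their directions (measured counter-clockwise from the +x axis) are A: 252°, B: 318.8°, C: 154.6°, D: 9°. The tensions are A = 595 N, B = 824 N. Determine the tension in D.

Resolve: ΣF_x = 595 cos 252° + 824 cos 318.8° + T_C cos 154.6° + T_D cos 9° = 0.
        ΣF_y = 595 sin 252° + 824 sin 318.8° + T_C sin 154.6° + T_D sin 9° = 0.
The known terms sum to (436.1, -1109) N, so -0.9033 T_C + 0.9877 T_D = -436.1 and 0.4289 T_C + 0.1564 T_D = 1109.
Solving simultaneously: T_C = 2059 N, T_D = 1442 N.

T_D ≈ 1440 N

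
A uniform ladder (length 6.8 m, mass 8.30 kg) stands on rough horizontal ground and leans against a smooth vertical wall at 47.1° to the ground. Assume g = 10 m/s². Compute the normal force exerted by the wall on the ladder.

N_wall ≈ 38.6 N

Torques about the foot: N_wall · 6.8 sin 47.1° = 8.30×10×3.4 cos 47.1° → N_wall = 38.564 N.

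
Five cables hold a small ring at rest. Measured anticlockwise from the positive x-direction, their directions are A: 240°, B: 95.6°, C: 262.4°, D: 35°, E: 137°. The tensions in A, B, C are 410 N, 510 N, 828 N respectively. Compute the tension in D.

T_D ≈ 754 N

Resolve: ΣF_x = 410 cos 240° + 510 cos 95.6° + 828 cos 262.4° + T_D cos 35° + T_E cos 137° = 0.
        ΣF_y = 410 sin 240° + 510 sin 95.6° + 828 sin 262.4° + T_D sin 35° + T_E sin 137° = 0.
The known terms sum to (-364.3, -668.2) N, so 0.8192 T_D − 0.7314 T_E = 364.3 and 0.5736 T_D + 0.6820 T_E = 668.2.
Solving simultaneously: T_D = 753.6 N, T_E = 346 N.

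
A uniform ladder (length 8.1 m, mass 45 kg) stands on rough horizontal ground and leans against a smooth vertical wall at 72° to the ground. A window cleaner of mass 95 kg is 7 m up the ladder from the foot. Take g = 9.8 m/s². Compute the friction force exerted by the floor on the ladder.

f ≈ 333 N

Torques about the foot: N_wall · 8.1 sin 72° = 45×9.8×4.05 cos 72° + 95×9.8×7 cos 72° → N_wall = 333.06 N.
ΣF_x = 0: f_floor = N_wall = 333.06 N.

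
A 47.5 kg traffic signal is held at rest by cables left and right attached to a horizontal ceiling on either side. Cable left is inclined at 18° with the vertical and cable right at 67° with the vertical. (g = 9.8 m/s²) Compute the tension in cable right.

Angles from the horizontal: cable left is 90° − 18° = 72°, cable right is 90° − 67° = 23°.
Weight W = 47.5 × 9.8 = 465.5 N acts straight down.
Horizontal: T_left cos 72° = T_right cos 23°  →  T_left = 2.979 T_right.
Vertical: T_left sin 72° + T_right sin 23° = 465.5.
Substituting the horizontal relation into the vertical equation gives 3.224 T_right = 465.5, so T_right = 144.4 N.

T_right ≈ 144 N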